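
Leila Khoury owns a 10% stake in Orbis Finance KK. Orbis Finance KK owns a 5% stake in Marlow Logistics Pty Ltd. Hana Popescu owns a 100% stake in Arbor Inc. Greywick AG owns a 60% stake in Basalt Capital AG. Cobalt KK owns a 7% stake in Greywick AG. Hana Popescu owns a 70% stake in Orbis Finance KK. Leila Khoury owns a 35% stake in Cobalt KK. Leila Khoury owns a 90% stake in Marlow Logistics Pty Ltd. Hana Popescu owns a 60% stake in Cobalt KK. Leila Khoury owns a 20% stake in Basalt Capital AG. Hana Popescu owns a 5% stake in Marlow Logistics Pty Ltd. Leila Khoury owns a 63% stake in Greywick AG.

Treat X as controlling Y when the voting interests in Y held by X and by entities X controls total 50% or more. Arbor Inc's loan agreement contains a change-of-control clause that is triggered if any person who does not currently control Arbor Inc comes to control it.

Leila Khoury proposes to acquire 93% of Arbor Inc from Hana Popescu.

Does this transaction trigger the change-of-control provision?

The purchase adds only to Leila's holdings (Hana's stake shrinks), so Leila is the only person who could newly come to control Arbor.
Leila holds 90% of Marlow, so Leila controls Marlow.
Leila holds 63% of Greywick, so Leila controls Greywick.
Leila and Greywick together hold 20% + 60% = 80% of Basalt, so Leila controls Basalt.
Neither Leila nor any entity Leila controls holds any voting interest in Arbor.
So before the transaction, Leila does not control Arbor.
After the purchase, Leila holds 93% of Arbor directly, and Hana's stake falls to 7%.
Leila holds 93% of Arbor, so Leila controls Arbor.
Leila did not control Arbor before and does after, so the clause is triggered.

Yes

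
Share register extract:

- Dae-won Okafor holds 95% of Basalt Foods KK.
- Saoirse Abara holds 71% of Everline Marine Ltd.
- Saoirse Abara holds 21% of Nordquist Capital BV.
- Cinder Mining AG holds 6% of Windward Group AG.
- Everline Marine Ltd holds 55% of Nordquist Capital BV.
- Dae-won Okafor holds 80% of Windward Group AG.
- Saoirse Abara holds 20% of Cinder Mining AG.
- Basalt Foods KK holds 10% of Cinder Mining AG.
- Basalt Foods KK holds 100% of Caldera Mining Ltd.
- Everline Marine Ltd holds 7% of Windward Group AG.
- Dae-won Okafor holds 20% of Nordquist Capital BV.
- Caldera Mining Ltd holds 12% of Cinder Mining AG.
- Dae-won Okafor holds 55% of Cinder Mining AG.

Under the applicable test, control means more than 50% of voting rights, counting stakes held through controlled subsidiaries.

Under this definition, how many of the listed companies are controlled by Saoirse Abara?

2

Saoirse holds 71% of Everline, so Saoirse controls Everline.
Saoirse and Everline together hold 21% + 55% = 76% of Nordquist, so Saoirse controls Nordquist.
No other company's threshold is met.
Saoirse controls 2 companies.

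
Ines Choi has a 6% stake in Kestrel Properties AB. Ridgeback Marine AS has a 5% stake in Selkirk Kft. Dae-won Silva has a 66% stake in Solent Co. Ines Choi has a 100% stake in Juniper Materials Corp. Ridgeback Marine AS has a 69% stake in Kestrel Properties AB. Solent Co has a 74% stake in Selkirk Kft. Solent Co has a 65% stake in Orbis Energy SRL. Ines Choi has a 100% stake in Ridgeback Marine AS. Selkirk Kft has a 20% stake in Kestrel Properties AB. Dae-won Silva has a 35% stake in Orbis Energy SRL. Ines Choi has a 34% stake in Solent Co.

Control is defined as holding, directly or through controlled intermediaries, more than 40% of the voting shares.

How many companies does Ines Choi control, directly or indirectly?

3

Ines holds 100% of Ridgeback, so Ines controls Ridgeback.
Ines holds 100% of Juniper, so Ines controls Juniper.
Ridgeback and Ines together hold 69% + 6% = 75% of Kestrel, so Ines controls Kestrel.
No other company's threshold is met.
Ines controls 3 companies.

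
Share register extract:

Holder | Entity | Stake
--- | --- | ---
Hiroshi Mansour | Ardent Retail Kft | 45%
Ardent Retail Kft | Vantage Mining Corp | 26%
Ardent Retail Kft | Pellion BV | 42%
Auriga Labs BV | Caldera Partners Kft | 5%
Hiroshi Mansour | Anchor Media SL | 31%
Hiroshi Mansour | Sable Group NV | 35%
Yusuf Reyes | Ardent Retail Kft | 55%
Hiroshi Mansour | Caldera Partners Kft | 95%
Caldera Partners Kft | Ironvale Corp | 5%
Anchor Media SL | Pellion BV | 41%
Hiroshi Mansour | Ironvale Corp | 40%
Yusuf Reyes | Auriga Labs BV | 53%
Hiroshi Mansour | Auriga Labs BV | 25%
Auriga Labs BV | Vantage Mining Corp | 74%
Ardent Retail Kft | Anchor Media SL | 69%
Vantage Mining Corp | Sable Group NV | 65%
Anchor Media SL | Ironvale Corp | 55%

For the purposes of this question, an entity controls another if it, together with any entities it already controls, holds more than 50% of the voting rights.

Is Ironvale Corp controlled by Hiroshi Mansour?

No

Hiroshi holds 95% of Caldera, so Hiroshi controls Caldera.
In Ironvale, Hiroshi's side holds only 40% + 5% = 45%, not > 50%.
So Hiroshi does not control Ironvale.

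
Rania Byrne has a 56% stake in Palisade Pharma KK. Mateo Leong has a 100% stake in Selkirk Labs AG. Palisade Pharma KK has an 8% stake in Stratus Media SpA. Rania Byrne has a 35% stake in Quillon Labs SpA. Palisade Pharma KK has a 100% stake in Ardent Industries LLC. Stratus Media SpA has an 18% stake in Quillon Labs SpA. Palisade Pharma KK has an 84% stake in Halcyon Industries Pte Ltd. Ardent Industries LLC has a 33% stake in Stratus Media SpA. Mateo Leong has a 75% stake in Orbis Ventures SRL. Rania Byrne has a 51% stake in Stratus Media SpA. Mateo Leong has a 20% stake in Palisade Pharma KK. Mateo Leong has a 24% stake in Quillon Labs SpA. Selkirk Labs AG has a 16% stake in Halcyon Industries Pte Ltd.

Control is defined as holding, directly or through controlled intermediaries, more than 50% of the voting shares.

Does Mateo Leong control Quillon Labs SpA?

Mateo holds 100% of Selkirk, so Mateo controls Selkirk.
Mateo holds 75% of Orbis, so Mateo controls Orbis.
In Quillon, Mateo's side holds only 24%, not > 50%.
So Mateo does not control Quillon.

No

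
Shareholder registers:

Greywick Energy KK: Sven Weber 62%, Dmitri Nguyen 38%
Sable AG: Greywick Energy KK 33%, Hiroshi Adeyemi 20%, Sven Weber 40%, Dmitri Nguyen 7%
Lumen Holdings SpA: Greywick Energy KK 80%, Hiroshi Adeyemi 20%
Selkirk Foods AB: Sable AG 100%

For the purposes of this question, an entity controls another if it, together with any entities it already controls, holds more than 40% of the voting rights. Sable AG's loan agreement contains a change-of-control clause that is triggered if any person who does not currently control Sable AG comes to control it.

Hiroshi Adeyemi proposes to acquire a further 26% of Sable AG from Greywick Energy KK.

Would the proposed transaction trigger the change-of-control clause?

Yes

The purchase adds only to Hiroshi's holdings (Greywick's stake shrinks), so Hiroshi is the only person who could newly come to control Sable.
Hiroshi's largest direct stake is 20% in Sable, which does not meet the threshold, so Hiroshi controls no company.
In Sable, Hiroshi's side holds only 20%, not > 40%.
So before the transaction, Hiroshi does not control Sable.
After the purchase, Hiroshi's direct stake in Sable rises to 20% + 26% = 46%, and Greywick's stake falls to 7%.
Hiroshi holds 46% of Sable, so Hiroshi controls Sable.
Hiroshi did not control Sable before and does after, so the clause is triggered.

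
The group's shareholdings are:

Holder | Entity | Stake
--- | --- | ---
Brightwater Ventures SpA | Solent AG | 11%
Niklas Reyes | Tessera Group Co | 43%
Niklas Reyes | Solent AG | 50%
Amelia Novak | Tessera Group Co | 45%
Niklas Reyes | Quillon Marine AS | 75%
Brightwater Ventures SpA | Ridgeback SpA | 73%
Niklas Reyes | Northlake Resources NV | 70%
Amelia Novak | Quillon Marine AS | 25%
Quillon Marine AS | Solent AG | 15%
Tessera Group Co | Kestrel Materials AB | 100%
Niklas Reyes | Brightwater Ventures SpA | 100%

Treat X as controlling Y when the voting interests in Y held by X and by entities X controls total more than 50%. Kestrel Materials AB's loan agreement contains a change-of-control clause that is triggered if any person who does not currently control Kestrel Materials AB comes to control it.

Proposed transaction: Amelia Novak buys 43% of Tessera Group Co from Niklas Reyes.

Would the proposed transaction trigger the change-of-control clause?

Yes

The purchase adds only to Amelia's holdings (Niklas's stake shrinks), so Amelia is the only person who could newly come to control Kestrel.
Amelia's largest direct stake is 45% in Tessera, which does not meet the threshold, so Amelia controls no company.
Neither Amelia nor any entity Amelia controls holds any voting interest in Kestrel.
So before the transaction, Amelia does not control Kestrel.
After the purchase, Amelia's direct stake in Tessera rises to 45% + 43% = 88%, and Niklas's stake falls to 0%.
Amelia holds 88% of Tessera, so Amelia controls Tessera.
Tessera holds 100% of Kestrel, so Amelia controls Kestrel.
Amelia did not control Kestrel before and does after, so the clause is triggered.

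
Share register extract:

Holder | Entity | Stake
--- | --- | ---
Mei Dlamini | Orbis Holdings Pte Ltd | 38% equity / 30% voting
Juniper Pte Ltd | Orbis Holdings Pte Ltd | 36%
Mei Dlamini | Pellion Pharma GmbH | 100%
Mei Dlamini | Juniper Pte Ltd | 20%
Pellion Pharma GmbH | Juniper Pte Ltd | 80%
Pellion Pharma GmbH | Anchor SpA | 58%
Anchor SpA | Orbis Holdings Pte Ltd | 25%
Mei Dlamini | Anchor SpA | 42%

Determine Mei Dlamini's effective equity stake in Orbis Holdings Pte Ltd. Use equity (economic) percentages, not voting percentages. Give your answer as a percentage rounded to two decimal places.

Mei reaches Orbis along 5 paths.
Via Pellion → Anchor: 100% × 58% × 25% = 14.5%.
Via Anchor: 42% × 25% = 10.5%.
Via Juniper: 20% × 36% = 7.2%.
Via Pellion → Juniper: 100% × 80% × 36% = 28.8%.
Direct stake: 38% = 38%.
Total: 14.5% + 10.5% + 7.2% + 28.8% + 38% = 99%.
Rounded: 99.00%.

99.00%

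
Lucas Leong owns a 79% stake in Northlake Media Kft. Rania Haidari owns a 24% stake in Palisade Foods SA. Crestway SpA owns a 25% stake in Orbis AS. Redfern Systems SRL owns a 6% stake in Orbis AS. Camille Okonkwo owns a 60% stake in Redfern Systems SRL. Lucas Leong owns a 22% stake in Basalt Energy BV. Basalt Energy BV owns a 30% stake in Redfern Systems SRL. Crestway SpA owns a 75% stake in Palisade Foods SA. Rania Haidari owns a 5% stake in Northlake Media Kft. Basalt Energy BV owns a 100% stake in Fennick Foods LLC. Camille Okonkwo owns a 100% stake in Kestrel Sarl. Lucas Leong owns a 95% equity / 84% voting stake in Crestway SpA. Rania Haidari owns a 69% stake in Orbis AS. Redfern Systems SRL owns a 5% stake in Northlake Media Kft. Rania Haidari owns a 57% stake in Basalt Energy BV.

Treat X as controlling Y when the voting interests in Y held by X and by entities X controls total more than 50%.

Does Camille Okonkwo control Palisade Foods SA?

Camille holds 100% of Kestrel, so Camille controls Kestrel.
Camille holds 60% of Redfern, so Camille controls Redfern.
Neither Camille nor any entity Camille controls holds any voting interest in Palisade.
So Camille does not control Palisade.

No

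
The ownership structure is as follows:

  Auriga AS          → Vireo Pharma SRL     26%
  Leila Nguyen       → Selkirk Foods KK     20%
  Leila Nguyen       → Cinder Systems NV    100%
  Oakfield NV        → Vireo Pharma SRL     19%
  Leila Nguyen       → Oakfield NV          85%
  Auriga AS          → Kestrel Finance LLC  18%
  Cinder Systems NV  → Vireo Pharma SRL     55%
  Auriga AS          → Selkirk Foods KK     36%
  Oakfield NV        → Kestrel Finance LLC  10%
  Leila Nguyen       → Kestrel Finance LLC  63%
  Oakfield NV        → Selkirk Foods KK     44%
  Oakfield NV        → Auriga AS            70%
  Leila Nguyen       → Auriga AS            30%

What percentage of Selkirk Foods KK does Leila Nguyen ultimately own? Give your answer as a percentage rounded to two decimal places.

Leila reaches Selkirk along 4 paths.
Via Oakfield: 85% × 44% = 37.4%.
Direct stake: 20% = 20%.
Via Oakfield → Auriga: 85% × 70% × 36% = 21.42%.
Via Auriga: 30% × 36% = 10.8%.
Total: 37.4% + 20% + 21.42% + 10.8% = 89.62%.

89.62%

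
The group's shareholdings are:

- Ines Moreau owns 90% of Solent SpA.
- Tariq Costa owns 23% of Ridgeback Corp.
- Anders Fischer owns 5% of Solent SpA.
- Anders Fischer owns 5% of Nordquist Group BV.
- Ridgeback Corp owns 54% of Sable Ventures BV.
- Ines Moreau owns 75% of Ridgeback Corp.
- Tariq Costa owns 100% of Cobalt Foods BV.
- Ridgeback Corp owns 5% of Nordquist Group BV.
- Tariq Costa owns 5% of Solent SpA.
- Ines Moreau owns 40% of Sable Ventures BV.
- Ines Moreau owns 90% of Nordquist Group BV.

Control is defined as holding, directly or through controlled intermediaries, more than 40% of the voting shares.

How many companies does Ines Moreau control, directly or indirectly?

Ines holds 90% of Solent, so Ines controls Solent.
Ines holds 75% of Ridgeback, so Ines controls Ridgeback.
Ridgeback and Ines together hold 5% + 90% = 95% of Nordquist, so Ines controls Nordquist.
Ridgeback and Ines together hold 54% + 40% = 94% of Sable, so Ines controls Sable.
No other company's threshold is met.
Ines controls 4 companies.

4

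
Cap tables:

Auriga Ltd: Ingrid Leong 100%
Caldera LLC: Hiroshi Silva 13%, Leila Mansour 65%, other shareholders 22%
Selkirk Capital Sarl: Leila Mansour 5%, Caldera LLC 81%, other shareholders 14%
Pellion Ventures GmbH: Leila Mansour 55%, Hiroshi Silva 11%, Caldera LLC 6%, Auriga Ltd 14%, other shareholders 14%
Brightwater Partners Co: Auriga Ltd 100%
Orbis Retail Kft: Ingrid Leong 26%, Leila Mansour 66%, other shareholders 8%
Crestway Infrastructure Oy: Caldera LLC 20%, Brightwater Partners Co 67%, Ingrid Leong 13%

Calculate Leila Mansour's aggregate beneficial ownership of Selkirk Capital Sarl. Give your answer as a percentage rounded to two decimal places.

57.65%

Leila reaches Selkirk along 2 paths.
Direct stake: 5% = 5%.
Via Caldera: 65% × 81% = 52.65%.
Total: 5% + 52.65% = 57.65%.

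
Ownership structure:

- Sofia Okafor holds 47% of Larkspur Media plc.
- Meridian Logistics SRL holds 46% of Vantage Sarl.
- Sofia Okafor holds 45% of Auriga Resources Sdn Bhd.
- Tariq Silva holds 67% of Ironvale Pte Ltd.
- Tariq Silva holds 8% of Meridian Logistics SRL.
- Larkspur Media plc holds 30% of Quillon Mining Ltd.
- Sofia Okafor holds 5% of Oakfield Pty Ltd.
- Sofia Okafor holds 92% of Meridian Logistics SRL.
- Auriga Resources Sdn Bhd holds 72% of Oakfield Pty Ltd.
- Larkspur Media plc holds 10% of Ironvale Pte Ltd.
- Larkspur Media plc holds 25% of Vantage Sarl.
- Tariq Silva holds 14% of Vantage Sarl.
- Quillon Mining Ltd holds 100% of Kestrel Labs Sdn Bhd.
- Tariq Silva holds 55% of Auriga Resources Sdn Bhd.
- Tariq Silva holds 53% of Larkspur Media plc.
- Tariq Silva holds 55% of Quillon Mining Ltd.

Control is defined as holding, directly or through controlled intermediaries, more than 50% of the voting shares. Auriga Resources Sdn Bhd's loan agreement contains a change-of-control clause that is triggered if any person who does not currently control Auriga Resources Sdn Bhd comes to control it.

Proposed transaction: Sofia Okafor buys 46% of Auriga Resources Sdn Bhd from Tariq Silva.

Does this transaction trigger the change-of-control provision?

The purchase adds only to Sofia's holdings (Tariq's stake shrinks), so Sofia is the only person who could newly come to control Auriga.
Sofia holds 92% of Meridian, so Sofia controls Meridian.
In Auriga, Sofia's side holds only 45%, not > 50%.
So before the transaction, Sofia does not control Auriga.
After the purchase, Sofia's direct stake in Auriga rises to 45% + 46% = 91%, and Tariq's stake falls to 9%.
Sofia holds 91% of Auriga, so Sofia controls Auriga.
Sofia did not control Auriga before and does after, so the clause is triggered.

Yes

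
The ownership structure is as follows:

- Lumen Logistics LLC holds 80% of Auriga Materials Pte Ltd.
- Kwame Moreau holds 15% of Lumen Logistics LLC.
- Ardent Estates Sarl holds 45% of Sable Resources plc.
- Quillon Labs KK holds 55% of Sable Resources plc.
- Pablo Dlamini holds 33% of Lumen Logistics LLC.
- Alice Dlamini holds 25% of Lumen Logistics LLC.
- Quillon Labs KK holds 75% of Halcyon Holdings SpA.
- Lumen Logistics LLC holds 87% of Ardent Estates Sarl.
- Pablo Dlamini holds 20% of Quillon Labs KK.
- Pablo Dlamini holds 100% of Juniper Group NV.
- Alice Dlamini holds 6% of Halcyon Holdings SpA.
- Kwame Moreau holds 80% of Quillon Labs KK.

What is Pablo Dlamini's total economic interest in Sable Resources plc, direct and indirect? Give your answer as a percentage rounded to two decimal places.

Pablo reaches Sable along 2 paths.
Via Quillon: 20% × 55% = 11%.
Via Lumen → Ardent: 33% × 87% × 45% = 12.9195%.
Total: 11% + 12.9195% = 23.9195%.
Rounded: 23.92%.

23.92%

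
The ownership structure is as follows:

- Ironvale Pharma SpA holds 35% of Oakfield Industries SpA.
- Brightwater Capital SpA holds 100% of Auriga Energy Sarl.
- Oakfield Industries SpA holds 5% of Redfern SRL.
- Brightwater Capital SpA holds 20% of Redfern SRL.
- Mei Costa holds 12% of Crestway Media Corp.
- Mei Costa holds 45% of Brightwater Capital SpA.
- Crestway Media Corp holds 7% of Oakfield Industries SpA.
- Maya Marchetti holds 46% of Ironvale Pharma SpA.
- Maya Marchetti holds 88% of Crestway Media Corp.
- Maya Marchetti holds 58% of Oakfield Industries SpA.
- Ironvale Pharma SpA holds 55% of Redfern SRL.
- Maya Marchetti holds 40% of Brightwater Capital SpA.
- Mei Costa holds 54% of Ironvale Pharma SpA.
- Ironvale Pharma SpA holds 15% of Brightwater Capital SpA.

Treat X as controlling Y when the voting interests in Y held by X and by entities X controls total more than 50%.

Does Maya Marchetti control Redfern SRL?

Maya holds 88% of Crestway, so Maya controls Crestway.
Maya and Crestway together hold 58% + 7% = 65% of Oakfield, so Maya controls Oakfield.
In Redfern, Maya's side holds only 5%, not > 50%.
So Maya does not control Redfern.

No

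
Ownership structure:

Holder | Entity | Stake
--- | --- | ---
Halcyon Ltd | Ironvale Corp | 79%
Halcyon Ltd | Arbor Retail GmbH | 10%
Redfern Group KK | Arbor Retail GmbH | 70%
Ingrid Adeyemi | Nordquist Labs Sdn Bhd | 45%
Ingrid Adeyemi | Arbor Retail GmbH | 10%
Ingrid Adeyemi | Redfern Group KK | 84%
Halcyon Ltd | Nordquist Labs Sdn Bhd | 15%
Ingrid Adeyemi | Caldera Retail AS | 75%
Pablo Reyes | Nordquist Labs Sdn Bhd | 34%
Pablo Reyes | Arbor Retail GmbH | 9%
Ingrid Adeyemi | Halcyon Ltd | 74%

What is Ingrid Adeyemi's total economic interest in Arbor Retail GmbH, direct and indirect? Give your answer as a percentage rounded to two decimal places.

76.20%

Ingrid reaches Arbor along 3 paths.
Via Redfern: 84% × 70% = 58.8%.
Direct stake: 10% = 10%.
Via Halcyon: 74% × 10% = 7.4%.
Total: 58.8% + 10% + 7.4% = 76.2%.
Rounded: 76.20%.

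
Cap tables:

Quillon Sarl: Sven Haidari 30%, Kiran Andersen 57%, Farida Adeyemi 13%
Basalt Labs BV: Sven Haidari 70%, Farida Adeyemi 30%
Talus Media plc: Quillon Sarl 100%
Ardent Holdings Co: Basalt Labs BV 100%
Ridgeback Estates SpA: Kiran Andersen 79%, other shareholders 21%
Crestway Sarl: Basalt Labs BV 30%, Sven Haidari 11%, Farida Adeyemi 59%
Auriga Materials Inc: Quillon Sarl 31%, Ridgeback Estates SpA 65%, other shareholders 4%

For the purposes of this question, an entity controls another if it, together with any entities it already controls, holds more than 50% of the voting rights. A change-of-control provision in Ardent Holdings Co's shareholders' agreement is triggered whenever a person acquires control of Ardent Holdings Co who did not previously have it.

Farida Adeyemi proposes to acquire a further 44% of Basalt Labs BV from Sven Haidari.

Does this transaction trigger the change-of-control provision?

Yes

The purchase adds only to Farida's holdings (Sven's stake shrinks), so Farida is the only person who could newly come to control Ardent.
Farida holds 59% of Crestway, so Farida controls Crestway.
Neither Farida nor any entity Farida controls holds any voting interest in Ardent.
So before the transaction, Farida does not control Ardent.
After the purchase, Farida's direct stake in Basalt rises to 30% + 44% = 74%, and Sven's stake falls to 26%.
Farida holds 74% of Basalt, so Farida controls Basalt.
Basalt holds 100% of Ardent, so Farida controls Ardent.
Farida did not control Ardent before and does after, so the clause is triggered.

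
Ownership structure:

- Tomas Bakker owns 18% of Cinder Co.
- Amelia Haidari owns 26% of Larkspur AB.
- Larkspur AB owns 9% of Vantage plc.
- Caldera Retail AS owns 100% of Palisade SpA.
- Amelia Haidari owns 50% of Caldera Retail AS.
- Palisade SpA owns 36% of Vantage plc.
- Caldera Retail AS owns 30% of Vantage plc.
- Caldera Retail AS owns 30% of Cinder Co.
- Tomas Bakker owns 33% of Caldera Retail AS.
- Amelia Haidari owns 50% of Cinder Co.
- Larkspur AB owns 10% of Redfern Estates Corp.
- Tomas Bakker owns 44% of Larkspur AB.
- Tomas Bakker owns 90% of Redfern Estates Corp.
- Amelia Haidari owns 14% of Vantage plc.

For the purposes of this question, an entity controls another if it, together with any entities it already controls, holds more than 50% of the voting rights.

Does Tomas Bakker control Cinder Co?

Tomas holds 90% of Redfern, so Tomas controls Redfern.
In Cinder, Tomas's side holds only 18%, not > 50%.
So Tomas does not control Cinder.

No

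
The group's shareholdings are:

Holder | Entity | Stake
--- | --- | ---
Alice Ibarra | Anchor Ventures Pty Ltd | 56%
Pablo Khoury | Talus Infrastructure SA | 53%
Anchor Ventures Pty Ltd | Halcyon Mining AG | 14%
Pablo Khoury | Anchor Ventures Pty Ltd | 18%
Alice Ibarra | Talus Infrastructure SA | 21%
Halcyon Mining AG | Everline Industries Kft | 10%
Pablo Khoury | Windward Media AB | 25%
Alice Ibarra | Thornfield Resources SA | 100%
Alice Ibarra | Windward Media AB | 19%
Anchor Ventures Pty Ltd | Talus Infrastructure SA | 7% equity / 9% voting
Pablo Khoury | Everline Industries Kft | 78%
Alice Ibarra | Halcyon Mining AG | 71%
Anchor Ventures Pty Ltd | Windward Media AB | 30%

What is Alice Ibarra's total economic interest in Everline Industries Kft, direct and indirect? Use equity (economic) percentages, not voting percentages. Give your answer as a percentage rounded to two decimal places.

Alice reaches Everline along 2 paths.
Via Anchor → Halcyon: 56% × 14% × 10% = 0.784%.
Via Halcyon: 71% × 10% = 7.1%.
Total: 0.784% + 7.1% = 7.884%.
Rounded: 7.88%.

7.88%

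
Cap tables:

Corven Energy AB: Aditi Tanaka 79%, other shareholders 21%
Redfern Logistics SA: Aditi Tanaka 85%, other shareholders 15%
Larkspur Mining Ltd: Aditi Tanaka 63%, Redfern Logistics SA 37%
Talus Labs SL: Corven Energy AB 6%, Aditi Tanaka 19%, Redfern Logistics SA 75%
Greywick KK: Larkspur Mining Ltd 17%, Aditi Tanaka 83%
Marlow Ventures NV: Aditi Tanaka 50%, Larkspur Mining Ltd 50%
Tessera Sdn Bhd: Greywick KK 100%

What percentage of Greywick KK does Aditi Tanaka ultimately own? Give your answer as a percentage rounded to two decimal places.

99.06%

Aditi reaches Greywick along 3 paths.
Via Larkspur: 63% × 17% = 10.71%.
Via Redfern → Larkspur: 85% × 37% × 17% = 5.3465%.
Direct stake: 83% = 83%.
Total: 10.71% + 5.3465% + 83% = 99.0565%.
Rounded: 99.06%.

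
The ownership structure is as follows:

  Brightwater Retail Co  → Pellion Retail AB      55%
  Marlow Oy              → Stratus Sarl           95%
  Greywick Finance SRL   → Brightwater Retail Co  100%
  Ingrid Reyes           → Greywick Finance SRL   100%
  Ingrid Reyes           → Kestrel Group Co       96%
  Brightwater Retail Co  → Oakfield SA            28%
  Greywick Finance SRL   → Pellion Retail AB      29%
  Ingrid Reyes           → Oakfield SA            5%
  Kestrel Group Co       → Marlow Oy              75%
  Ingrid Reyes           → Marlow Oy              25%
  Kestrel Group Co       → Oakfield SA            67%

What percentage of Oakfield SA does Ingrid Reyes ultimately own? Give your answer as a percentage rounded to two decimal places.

Ingrid reaches Oakfield along 3 paths.
Via Kestrel: 96% × 67% = 64.32%.
Direct stake: 5% = 5%.
Via Greywick → Brightwater: 100% × 100% × 28% = 28%.
Total: 64.32% + 5% + 28% = 97.32%.

97.32%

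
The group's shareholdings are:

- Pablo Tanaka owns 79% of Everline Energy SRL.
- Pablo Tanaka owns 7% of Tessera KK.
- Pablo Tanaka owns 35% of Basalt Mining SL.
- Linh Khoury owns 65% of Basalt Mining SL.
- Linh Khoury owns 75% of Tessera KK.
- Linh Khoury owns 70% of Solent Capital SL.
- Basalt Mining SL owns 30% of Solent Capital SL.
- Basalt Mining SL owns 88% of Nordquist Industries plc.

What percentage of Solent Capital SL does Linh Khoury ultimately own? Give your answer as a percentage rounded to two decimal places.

Linh reaches Solent along 2 paths.
Via Basalt: 65% × 30% = 19.5%.
Direct stake: 70% = 70%.
Total: 19.5% + 70% = 89.5%.
Rounded: 89.50%.

89.50%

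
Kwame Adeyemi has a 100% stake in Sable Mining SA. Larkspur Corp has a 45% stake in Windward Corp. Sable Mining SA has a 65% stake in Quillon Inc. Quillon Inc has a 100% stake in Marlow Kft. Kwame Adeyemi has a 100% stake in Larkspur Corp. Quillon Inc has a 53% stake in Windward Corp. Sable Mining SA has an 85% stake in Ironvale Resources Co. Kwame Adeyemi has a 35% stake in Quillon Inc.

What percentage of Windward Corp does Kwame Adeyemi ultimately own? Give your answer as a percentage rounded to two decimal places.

98.00%

Kwame reaches Windward along 3 paths.
Via Sable → Quillon: 100% × 65% × 53% = 34.45%.
Via Quillon: 35% × 53% = 18.55%.
Via Larkspur: 100% × 45% = 45%.
Total: 34.45% + 18.55% + 45% = 98%.
Rounded: 98.00%.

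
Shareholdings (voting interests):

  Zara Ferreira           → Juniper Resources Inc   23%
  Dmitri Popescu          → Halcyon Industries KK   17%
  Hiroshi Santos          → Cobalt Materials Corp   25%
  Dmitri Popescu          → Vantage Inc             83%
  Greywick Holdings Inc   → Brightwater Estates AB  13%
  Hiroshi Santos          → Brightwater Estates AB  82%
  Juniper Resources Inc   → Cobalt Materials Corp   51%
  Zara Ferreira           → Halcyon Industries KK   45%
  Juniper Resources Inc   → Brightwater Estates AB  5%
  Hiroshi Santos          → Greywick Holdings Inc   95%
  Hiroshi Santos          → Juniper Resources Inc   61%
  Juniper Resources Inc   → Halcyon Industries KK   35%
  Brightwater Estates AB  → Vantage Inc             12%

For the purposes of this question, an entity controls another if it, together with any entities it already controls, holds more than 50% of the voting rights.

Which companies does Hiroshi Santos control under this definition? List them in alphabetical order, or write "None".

Brightwater Estates AB, Cobalt Materials Corp, Greywick Holdings Inc, Juniper Resources Inc

Hiroshi holds 61% of Juniper, so Hiroshi controls Juniper.
Hiroshi holds 95% of Greywick, so Hiroshi controls Greywick.
Hiroshi and Juniper together hold 25% + 51% = 76% of Cobalt, so Hiroshi controls Cobalt.
Hiroshi and Juniper and Greywick together hold 82% + 5% + 13% = 100% of Brightwater, so Hiroshi controls Brightwater.
No other company's threshold is met.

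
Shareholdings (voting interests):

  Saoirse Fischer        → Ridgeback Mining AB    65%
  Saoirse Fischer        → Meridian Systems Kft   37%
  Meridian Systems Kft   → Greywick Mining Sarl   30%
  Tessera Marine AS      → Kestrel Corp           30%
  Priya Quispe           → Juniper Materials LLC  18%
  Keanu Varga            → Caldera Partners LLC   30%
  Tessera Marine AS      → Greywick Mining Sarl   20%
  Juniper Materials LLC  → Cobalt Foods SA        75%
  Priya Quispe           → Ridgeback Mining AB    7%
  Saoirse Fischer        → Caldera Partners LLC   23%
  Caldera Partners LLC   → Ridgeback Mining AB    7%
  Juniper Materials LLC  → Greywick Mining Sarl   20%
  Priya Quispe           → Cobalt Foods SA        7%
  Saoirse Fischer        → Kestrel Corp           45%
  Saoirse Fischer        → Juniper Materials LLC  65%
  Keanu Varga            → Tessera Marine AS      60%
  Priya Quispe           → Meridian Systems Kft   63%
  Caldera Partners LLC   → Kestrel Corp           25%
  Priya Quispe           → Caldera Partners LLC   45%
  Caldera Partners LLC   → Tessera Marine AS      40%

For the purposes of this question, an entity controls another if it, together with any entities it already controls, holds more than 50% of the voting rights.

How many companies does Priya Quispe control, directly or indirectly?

1

Priya holds 63% of Meridian, so Priya controls Meridian.
No other company's threshold is met.
Priya controls 1 company.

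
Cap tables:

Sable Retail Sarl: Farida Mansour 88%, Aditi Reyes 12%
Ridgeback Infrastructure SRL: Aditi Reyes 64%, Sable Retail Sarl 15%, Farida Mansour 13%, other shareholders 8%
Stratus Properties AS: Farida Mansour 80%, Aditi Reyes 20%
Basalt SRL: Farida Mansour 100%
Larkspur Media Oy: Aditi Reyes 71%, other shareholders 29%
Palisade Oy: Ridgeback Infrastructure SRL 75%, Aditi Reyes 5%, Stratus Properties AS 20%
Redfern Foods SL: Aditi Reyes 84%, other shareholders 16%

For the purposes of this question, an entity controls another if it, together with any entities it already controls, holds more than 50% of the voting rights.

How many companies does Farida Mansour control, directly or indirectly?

Farida holds 88% of Sable, so Farida controls Sable.
Farida holds 80% of Stratus, so Farida controls Stratus.
Farida holds 100% of Basalt, so Farida controls Basalt.
No other company's threshold is met.
Farida controls 3 companies.

3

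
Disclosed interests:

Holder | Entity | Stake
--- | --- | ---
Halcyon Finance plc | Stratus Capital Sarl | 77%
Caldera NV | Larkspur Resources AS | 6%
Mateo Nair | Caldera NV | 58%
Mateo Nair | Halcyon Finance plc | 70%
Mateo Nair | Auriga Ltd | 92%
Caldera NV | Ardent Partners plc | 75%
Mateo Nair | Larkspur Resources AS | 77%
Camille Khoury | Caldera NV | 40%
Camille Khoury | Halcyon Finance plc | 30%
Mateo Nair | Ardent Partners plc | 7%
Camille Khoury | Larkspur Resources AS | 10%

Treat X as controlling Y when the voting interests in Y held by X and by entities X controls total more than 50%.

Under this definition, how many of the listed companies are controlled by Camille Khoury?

Camille's largest direct stake is 40% in Caldera, which does not meet the threshold.
Camille controls 0 companies.

0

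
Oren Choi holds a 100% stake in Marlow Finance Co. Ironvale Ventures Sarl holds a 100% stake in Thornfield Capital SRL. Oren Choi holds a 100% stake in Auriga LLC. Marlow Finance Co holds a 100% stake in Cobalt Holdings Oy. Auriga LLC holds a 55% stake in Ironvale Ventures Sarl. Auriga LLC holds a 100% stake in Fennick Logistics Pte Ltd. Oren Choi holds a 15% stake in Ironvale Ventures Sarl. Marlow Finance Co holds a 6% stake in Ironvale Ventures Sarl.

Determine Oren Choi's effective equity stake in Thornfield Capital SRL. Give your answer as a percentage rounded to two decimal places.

76.00%

Oren reaches Thornfield along 3 paths.
Via Ironvale: 15% × 100% = 15%.
Via Marlow → Ironvale: 100% × 6% × 100% = 6%.
Via Auriga → Ironvale: 100% × 55% × 100% = 55%.
Total: 15% + 6% + 55% = 76%.
Rounded: 76.00%.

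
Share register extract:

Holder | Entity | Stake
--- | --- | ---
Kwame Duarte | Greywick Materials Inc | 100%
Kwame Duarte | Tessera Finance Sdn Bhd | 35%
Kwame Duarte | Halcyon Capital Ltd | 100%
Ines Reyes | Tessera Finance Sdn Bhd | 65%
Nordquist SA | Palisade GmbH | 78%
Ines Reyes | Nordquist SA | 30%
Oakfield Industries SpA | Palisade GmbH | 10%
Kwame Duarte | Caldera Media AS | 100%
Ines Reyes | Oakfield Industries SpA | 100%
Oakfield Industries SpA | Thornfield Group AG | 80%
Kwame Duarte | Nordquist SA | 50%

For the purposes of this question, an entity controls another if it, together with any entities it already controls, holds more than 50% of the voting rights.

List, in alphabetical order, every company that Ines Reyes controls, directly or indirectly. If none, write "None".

Ines holds 65% of Tessera, so Ines controls Tessera.
Ines holds 100% of Oakfield, so Ines controls Oakfield.
Oakfield holds 80% of Thornfield, so Ines controls Thornfield.
No other company's threshold is met.

Oakfield Industries SpA, Tessera Finance Sdn Bhd, Thornfield Group AG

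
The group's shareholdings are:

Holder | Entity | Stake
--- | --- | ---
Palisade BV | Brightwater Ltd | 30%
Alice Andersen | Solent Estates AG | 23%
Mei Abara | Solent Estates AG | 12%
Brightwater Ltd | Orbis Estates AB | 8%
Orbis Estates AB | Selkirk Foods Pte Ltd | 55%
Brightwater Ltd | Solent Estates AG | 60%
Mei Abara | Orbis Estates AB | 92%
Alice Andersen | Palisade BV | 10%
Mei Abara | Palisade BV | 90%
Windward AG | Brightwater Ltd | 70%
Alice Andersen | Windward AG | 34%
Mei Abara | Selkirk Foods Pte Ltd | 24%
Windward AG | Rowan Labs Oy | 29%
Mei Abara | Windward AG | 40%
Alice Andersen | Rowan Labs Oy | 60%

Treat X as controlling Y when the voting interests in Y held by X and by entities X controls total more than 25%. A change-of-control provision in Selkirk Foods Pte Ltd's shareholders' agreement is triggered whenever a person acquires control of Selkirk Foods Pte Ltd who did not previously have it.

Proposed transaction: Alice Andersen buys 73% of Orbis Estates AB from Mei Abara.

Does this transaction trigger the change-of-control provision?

The purchase adds only to Alice's holdings (Mei's stake shrinks), so Alice is the only person who could newly come to control Selkirk.
Alice holds 34% of Windward, so Alice controls Windward.
Windward holds 70% of Brightwater, so Alice controls Brightwater.
Brightwater and Alice together hold 60% + 23% = 83% of Solent, so Alice controls Solent.
Alice and Windward together hold 60% + 29% = 89% of Rowan, so Alice controls Rowan.
Neither Alice nor any entity Alice controls holds any voting interest in Selkirk.
So before the transaction, Alice does not control Selkirk.
After the purchase, Alice holds 73% of Orbis directly, and Mei's stake falls to 19%.
Brightwater and Alice together hold 8% + 73% = 81% of Orbis, so Alice controls Orbis.
Orbis holds 55% of Selkirk, so Alice controls Selkirk.
Alice did not control Selkirk before and does after, so the clause is triggered.

Yes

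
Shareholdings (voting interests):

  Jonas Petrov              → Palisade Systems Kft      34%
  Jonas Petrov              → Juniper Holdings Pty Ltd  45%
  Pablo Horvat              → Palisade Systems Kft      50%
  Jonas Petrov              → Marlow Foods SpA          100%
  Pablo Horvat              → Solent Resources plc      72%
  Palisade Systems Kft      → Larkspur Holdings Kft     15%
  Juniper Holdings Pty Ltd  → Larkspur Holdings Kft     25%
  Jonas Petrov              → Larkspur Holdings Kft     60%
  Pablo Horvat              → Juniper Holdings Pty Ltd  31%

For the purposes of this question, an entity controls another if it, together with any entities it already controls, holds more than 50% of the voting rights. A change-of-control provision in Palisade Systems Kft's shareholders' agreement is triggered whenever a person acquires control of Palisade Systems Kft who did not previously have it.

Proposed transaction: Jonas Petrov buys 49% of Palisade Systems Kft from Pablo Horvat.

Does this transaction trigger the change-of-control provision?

The purchase adds only to Jonas's holdings (Pablo's stake shrinks), so Jonas is the only person who could newly come to control Palisade.
Jonas holds 100% of Marlow, so Jonas controls Marlow.
Jonas holds 60% of Larkspur, so Jonas controls Larkspur.
In Palisade, Jonas's side holds only 34%, not > 50%.
So before the transaction, Jonas does not control Palisade.
After the purchase, Jonas's direct stake in Palisade rises to 34% + 49% = 83%, and Pablo's stake falls to 1%.
Jonas holds 83% of Palisade, so Jonas controls Palisade.
Jonas did not control Palisade before and does after, so the clause is triggered.

Yes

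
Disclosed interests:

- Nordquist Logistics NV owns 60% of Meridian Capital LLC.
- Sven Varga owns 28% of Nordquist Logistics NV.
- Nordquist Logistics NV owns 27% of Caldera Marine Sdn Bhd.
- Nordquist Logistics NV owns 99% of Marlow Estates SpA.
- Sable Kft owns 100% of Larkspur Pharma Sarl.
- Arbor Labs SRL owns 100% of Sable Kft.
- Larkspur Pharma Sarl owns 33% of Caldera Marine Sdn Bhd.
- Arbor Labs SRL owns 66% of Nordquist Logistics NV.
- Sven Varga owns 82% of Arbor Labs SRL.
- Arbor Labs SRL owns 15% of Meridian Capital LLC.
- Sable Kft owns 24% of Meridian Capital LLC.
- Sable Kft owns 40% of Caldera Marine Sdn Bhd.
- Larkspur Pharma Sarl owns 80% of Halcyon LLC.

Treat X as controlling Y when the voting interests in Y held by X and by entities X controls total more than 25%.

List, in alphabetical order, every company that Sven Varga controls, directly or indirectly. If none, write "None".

Arbor Labs SRL, Caldera Marine Sdn Bhd, Halcyon LLC, Larkspur Pharma Sarl, Marlow Estates SpA, Meridian Capital LLC, Nordquist Logistics NV, Sable Kft

Sven holds 82% of Arbor, so Sven controls Arbor.
Arbor holds 100% of Sable, so Sven controls Sable.
Sable holds 100% of Larkspur, so Sven controls Larkspur.
Sven and Arbor together hold 28% + 66% = 94% of Nordquist, so Sven controls Nordquist.
Nordquist and Sable and Arbor together hold 60% + 24% + 15% = 99% of Meridian, so Sven controls Meridian.
Nordquist and Larkspur and Sable together hold 27% + 33% + 40% = 100% of Caldera, so Sven controls Caldera.
Nordquist holds 99% of Marlow, so Sven controls Marlow.
Larkspur holds 80% of Halcyon, so Sven controls Halcyon.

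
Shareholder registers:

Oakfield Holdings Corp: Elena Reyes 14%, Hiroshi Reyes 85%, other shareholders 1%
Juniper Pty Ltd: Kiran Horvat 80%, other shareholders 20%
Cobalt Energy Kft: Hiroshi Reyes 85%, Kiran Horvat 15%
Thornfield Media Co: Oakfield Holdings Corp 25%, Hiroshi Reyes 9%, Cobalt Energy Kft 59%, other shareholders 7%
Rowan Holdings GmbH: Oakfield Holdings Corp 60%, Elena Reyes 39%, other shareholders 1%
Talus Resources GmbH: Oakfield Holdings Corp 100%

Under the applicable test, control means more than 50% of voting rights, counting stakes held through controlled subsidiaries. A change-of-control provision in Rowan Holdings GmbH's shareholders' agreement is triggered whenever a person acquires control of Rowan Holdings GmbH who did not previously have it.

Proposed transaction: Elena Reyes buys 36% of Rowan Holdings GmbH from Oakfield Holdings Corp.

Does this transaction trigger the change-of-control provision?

Yes

The purchase adds only to Elena's holdings (Oakfield's stake shrinks), so Elena is the only person who could newly come to control Rowan.
Elena's largest direct stake is 39% in Rowan, which does not meet the threshold, so Elena controls no company.
In Rowan, Elena's side holds only 39%, not > 50%.
So before the transaction, Elena does not control Rowan.
After the purchase, Elena's direct stake in Rowan rises to 39% + 36% = 75%, and Oakfield's stake falls to 24%.
Elena holds 75% of Rowan, so Elena controls Rowan.
Elena did not control Rowan before and does after, so the clause is triggered.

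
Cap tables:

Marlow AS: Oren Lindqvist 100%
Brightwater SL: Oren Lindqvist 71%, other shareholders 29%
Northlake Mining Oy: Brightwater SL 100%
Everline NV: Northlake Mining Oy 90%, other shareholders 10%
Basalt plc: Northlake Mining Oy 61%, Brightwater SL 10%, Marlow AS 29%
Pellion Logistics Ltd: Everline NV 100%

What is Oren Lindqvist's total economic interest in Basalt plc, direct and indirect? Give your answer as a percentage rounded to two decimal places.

79.41%

Oren reaches Basalt along 3 paths.
Via Brightwater → Northlake: 71% × 100% × 61% = 43.31%.
Via Brightwater: 71% × 10% = 7.1%.
Via Marlow: 100% × 29% = 29%.
Total: 43.31% + 7.1% + 29% = 79.41%.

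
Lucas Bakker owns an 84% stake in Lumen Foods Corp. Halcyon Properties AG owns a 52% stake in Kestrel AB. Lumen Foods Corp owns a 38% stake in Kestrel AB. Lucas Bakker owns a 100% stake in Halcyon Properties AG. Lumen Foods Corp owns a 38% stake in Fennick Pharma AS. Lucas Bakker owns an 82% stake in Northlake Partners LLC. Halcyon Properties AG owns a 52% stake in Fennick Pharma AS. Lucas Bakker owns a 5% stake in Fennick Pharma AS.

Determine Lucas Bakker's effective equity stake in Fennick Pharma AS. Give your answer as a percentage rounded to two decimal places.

Lucas reaches Fennick along 3 paths.
Via Halcyon: 100% × 52% = 52%.
Via Lumen: 84% × 38% = 31.92%.
Direct stake: 5% = 5%.
Total: 52% + 31.92% + 5% = 88.92%.

88.92%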